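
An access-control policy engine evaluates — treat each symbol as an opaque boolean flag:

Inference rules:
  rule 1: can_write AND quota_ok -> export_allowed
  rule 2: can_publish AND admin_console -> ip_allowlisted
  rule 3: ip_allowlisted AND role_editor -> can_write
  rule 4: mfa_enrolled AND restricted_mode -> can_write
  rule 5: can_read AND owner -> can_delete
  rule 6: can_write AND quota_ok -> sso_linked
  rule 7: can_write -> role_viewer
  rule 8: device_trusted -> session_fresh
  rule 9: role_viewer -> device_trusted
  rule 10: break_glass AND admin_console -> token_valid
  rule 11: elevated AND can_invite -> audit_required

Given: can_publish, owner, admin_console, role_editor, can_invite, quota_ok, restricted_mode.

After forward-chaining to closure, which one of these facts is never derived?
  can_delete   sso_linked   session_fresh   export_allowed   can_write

Round 1 fires rule 2, giving ip_allowlisted.
Round 2 fires rule 3, giving can_write.
Round 3 fires rule 1, rule 6, rule 7, giving export_allowed, sso_linked, role_viewer.
Round 4 fires rule 9, giving device_trusted.
Round 5 fires rule 8, giving session_fresh.
Derived: session_fresh (round 5), sso_linked (round 3), can_write (round 2), export_allowed (round 3). can_delete never appears in any round.

can_delete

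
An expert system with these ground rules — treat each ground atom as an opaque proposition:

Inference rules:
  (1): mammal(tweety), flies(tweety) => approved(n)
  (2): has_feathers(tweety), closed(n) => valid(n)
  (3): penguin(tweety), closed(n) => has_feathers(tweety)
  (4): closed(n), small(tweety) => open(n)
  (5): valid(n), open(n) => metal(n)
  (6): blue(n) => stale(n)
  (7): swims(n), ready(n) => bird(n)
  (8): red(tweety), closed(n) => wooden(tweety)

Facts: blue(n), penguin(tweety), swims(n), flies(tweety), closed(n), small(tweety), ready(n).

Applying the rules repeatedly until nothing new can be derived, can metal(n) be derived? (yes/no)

Round 1: (3) [penguin(tweety), closed(n) => has_feathers(tweety)]; (4) [closed(n), small(tweety) => open(n)]; (6) [blue(n) => stale(n)]; (7) [swims(n), ready(n) => bird(n)]. Adds has_feathers(tweety), open(n), stale(n), bird(n).
Round 2: (2) [has_feathers(tweety), closed(n) => valid(n)]. Adds valid(n).
Round 3: (5) [valid(n), open(n) => metal(n)]. Adds metal(n).
metal(n) appears in round 3, so it is derivable.

yes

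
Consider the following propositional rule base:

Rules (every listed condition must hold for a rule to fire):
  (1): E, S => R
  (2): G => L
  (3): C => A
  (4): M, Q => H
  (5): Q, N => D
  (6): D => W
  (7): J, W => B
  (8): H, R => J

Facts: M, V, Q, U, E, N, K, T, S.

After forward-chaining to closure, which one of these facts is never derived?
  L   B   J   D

L

Round 1 fires (1), (4), (5), giving R, H, D.
Round 2 fires (6), (8), giving W, J.
Round 3 fires (7), giving B.
Derived: J (round 2), D (round 1), B (round 3). L never appears in any round.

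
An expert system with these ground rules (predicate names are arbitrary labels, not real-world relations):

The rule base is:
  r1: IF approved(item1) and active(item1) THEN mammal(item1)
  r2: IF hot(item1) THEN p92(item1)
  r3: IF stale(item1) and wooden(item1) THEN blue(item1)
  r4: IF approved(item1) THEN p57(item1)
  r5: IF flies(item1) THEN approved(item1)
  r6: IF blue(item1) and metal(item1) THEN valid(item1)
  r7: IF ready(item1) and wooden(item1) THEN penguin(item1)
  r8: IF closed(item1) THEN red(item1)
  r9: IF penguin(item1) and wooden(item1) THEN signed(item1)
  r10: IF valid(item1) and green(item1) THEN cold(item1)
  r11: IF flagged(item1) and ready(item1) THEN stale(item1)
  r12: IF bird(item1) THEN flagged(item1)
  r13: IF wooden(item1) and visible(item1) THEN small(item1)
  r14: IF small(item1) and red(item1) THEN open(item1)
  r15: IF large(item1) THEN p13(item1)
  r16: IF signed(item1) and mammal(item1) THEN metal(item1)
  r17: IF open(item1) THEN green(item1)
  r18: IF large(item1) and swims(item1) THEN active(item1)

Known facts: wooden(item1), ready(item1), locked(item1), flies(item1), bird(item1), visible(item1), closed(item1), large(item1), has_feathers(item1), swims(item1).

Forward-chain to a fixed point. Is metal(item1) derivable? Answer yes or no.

yes

Round 1 fires r5, r7, r8, r12, r13, r15, r18, giving approved(item1), penguin(item1), red(item1), flagged(item1), small(item1), p13(item1), active(item1).
Round 2 fires r1, r4, r9, r11, r14, giving mammal(item1), p57(item1), signed(item1), stale(item1), open(item1).
Round 3 fires r3, r16, r17, giving blue(item1), metal(item1), green(item1).
Round 4 fires r6, giving valid(item1).
Round 5 fires r10, giving cold(item1).
metal(item1) appears in round 3, so it is derivable.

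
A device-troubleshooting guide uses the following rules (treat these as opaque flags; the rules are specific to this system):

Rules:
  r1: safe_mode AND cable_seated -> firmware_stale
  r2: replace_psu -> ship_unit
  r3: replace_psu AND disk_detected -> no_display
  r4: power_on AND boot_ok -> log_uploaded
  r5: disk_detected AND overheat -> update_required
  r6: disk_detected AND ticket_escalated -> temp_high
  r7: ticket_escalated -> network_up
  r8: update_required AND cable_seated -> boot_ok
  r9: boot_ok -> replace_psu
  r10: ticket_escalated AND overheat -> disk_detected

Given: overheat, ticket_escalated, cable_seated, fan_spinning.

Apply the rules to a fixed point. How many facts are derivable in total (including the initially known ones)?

12

[1] r7 [ticket_escalated -> network_up]; r10 [ticket_escalated AND overheat -> disk_detected]. ⇒ new: network_up, disk_detected.
[2] r5 [disk_detected AND overheat -> update_required]; r6 [disk_detected AND ticket_escalated -> temp_high]. ⇒ new: update_required, temp_high.
[3] r8 [update_required AND cable_seated -> boot_ok]. ⇒ new: boot_ok.
[4] r9 [boot_ok -> replace_psu]. ⇒ new: replace_psu.
[5] r2 [replace_psu -> ship_unit]; r3 [replace_psu AND disk_detected -> no_display]. ⇒ new: ship_unit, no_display.
Closure: {boot_ok, cable_seated, disk_detected, fan_spinning, network_up, no_display, overheat, replace_psu, ship_unit, temp_high, ticket_escalated, update_required} — 12 facts.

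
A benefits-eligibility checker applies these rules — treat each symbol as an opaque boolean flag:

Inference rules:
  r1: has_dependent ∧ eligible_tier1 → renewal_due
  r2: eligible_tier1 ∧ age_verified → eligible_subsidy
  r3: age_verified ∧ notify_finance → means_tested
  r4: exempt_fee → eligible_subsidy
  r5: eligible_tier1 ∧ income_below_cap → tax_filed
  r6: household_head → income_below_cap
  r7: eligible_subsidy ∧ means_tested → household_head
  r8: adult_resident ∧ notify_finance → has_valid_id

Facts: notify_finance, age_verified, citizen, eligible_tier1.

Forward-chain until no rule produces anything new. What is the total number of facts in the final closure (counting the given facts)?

9

Round 1 fires r2, r3, giving eligible_subsidy, means_tested.
Round 2 fires r7, giving household_head.
Round 3 fires r6, giving income_below_cap.
Round 4 fires r5, giving tax_filed.
Closure: {age_verified, citizen, eligible_subsidy, eligible_tier1, household_head, income_below_cap, means_tested, notify_finance, tax_filed} — 9 facts.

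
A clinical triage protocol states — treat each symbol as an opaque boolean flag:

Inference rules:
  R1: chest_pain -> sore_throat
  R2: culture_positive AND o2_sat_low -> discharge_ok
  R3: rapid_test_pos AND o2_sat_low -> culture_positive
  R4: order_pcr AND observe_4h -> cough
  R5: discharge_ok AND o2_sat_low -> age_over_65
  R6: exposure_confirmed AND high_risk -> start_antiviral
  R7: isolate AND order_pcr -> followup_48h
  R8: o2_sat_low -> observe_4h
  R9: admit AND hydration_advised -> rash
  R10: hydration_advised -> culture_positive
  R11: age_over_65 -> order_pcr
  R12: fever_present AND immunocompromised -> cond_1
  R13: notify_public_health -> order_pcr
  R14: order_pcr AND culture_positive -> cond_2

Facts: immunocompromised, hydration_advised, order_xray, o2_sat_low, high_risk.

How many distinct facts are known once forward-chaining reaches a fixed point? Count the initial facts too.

Round 1: R8 [o2_sat_low -> observe_4h]; R10 [hydration_advised -> culture_positive]. Adds observe_4h, culture_positive.
Round 2: R2 [culture_positive AND o2_sat_low -> discharge_ok]. Adds discharge_ok.
Round 3: R5 [discharge_ok AND o2_sat_low -> age_over_65]. Adds age_over_65.
Round 4: R11 [age_over_65 -> order_pcr]. Adds order_pcr.
Round 5: R4 [order_pcr AND observe_4h -> cough]; R14 [order_pcr AND culture_positive -> cond_2]. Adds cough, cond_2.
Closure: {age_over_65, cond_2, cough, culture_positive, discharge_ok, high_risk, hydration_advised, immunocompromised, o2_sat_low, observe_4h, order_pcr, order_xray} — 12 facts.

12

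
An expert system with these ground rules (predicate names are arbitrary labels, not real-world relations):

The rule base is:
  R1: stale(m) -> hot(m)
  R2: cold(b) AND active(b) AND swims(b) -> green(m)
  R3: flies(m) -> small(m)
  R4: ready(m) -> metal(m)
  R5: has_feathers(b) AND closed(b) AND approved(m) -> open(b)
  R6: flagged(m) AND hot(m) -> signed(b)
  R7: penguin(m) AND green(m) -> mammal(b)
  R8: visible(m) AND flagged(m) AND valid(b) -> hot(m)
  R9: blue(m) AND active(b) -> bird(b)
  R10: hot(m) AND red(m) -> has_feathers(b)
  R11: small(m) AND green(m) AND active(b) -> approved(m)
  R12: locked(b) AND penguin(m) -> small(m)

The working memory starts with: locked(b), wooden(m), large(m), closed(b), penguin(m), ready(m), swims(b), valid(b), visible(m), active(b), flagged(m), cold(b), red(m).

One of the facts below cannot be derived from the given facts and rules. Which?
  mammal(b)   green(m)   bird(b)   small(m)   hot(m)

Round 1 — R2, R4, R8, R12, derive green(m), metal(m), hot(m), small(m).
Round 2 — R6, R7, R10, R11, derive signed(b), mammal(b), has_feathers(b), approved(m).
Round 3 — R5, derive open(b).
Derived: green(m) (round 1), hot(m) (round 1), mammal(b) (round 2), small(m) (round 1). bird(b) never appears in any round.

bird(b)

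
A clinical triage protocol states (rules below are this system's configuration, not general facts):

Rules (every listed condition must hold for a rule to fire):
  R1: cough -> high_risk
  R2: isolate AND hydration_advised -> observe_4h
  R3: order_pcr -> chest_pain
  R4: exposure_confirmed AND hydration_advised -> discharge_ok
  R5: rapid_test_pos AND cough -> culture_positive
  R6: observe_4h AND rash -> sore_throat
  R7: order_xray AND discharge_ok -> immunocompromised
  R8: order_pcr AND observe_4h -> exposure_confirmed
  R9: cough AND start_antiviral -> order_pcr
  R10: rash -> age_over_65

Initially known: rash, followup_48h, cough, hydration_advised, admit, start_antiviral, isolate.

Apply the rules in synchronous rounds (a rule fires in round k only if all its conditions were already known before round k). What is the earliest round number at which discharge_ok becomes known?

3

[1] R1 [cough -> high_risk]; R2 [isolate AND hydration_advised -> observe_4h]; R9 [cough AND start_antiviral -> order_pcr]; R10 [rash -> age_over_65]. ⇒ new: high_risk, observe_4h, order_pcr, age_over_65.
[2] R3 [order_pcr -> chest_pain]; R6 [observe_4h AND rash -> sore_throat]; R8 [order_pcr AND observe_4h -> exposure_confirmed]. ⇒ new: chest_pain, sore_throat, exposure_confirmed.
[3] R4 [exposure_confirmed AND hydration_advised -> discharge_ok]. ⇒ new: discharge_ok.
discharge_ok first appears in round 3.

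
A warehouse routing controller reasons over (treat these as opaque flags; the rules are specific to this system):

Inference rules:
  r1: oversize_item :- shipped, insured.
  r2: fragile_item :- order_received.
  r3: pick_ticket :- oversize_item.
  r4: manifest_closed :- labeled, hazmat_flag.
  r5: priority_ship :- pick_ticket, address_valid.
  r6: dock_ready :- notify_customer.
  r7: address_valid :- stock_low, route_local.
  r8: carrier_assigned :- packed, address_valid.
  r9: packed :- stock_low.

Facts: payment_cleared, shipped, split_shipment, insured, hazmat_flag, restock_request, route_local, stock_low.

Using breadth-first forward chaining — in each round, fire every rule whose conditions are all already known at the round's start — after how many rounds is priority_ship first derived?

Round 1: r1 [oversize_item :- shipped, insured.]; r7 [address_valid :- stock_low, route_local.]; r9 [packed :- stock_low.]. Adds oversize_item, address_valid, packed.
Round 2: r3 [pick_ticket :- oversize_item.]; r8 [carrier_assigned :- packed, address_valid.]. Adds pick_ticket, carrier_assigned.
Round 3: r5 [priority_ship :- pick_ticket, address_valid.]. Adds priority_ship.
priority_ship first appears in round 3.

3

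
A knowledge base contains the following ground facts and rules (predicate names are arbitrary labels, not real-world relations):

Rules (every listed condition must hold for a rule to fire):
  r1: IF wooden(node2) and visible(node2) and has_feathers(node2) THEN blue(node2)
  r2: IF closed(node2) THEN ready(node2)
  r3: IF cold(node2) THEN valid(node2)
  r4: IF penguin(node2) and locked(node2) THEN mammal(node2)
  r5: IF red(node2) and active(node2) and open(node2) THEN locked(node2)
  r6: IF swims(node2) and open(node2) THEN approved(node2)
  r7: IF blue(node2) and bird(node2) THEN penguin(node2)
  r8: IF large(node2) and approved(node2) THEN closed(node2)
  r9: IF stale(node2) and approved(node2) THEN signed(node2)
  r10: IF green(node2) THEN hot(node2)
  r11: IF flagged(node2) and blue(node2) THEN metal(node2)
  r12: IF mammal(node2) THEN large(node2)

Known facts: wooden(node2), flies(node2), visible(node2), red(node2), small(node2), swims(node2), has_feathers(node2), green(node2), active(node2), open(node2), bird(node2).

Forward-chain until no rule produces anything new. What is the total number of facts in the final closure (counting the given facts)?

20

Round 1 — r1, r5, r6, r10, derive blue(node2), locked(node2), approved(node2), hot(node2).
Round 2 — r7, derive penguin(node2).
Round 3 — r4, derive mammal(node2).
Round 4 — r12, derive large(node2).
Round 5 — r8, derive closed(node2).
Round 6 — r2, derive ready(node2).
Closure: {active(node2), approved(node2), bird(node2), blue(node2), closed(node2), flies(node2), green(node2), has_feathers(node2), hot(node2), large(node2), locked(node2), mammal(node2), open(node2), penguin(node2), ready(node2), red(node2), small(node2), swims(node2), visible(node2), wooden(node2)} — 20 facts.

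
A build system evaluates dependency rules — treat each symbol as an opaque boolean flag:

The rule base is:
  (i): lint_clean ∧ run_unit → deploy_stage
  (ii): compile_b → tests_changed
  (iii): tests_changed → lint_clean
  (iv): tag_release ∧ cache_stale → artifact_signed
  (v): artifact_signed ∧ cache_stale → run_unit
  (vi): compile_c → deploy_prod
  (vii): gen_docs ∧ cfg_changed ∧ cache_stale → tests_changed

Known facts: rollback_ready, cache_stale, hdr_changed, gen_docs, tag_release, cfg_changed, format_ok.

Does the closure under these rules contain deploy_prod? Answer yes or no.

Round 1: (iv) [tag_release ∧ cache_stale → artifact_signed]; (vii) [gen_docs ∧ cfg_changed ∧ cache_stale → tests_changed]. New: artifact_signed, tests_changed.
Round 2: (iii) [tests_changed → lint_clean]; (v) [artifact_signed ∧ cache_stale → run_unit]. New: lint_clean, run_unit.
Round 3: (i) [lint_clean ∧ run_unit → deploy_stage]. New: deploy_stage.
Fixed point reached. deploy_prod is concluded only by (vi); (vi) needs compile_c (never derived).

no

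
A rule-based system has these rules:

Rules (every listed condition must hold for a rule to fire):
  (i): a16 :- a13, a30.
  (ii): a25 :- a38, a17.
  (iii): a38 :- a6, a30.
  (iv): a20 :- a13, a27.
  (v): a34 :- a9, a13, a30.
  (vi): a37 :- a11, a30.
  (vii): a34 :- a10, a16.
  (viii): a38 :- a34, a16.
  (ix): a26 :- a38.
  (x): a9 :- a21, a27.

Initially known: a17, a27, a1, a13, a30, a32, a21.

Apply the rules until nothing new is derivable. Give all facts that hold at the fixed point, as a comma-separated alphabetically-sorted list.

a1, a13, a16, a17, a20, a21, a25, a26, a27, a30, a32, a34, a38, a9

[1] (i) [a16 :- a13, a30.]; (iv) [a20 :- a13, a27.]; (x) [a9 :- a21, a27.]. ⇒ new: a16, a20, a9.
[2] (v) [a34 :- a9, a13, a30.]. ⇒ new: a34.
[3] (viii) [a38 :- a34, a16.]. ⇒ new: a38.
[4] (ii) [a25 :- a38, a17.]; (ix) [a26 :- a38.]. ⇒ new: a25, a26.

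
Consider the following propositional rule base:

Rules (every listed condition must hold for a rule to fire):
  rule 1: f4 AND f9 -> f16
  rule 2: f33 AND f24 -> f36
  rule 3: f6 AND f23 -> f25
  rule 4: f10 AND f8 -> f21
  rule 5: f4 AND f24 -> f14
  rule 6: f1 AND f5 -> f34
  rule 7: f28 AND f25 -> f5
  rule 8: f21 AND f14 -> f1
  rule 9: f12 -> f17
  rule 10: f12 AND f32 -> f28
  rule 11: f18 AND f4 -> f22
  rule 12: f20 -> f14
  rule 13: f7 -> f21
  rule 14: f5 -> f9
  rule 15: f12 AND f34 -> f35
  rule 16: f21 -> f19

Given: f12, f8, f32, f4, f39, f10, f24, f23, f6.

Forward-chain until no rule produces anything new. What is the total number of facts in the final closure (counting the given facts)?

Round 1 fires rule 3, rule 4, rule 5, rule 9, rule 10, giving f25, f21, f14, f17, f28.
Round 2 fires rule 7, rule 8, rule 16, giving f5, f1, f19.
Round 3 fires rule 6, rule 14, giving f34, f9.
Round 4 fires rule 1, rule 15, giving f16, f35.
Closure: {f1, f10, f12, f14, f16, f17, f19, f21, f23, f24, f25, f28, f32, f34, f35, f39, f4, f5, f6, f8, f9} — 21 facts.

21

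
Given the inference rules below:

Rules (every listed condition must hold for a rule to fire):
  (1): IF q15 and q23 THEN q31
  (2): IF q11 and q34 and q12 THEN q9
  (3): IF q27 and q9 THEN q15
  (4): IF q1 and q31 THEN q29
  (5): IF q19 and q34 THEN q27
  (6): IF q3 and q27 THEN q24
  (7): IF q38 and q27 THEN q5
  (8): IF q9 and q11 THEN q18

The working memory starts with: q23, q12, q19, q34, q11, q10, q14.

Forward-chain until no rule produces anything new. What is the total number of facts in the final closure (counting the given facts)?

12

[1] (2) [IF q11 and q34 and q12 THEN q9]; (5) [IF q19 and q34 THEN q27]. ⇒ new: q9, q27.
[2] (3) [IF q27 and q9 THEN q15]; (8) [IF q9 and q11 THEN q18]. ⇒ new: q15, q18.
[3] (1) [IF q15 and q23 THEN q31]. ⇒ new: q31.
Closure: {q10, q11, q12, q14, q15, q18, q19, q23, q27, q31, q34, q9} — 12 facts.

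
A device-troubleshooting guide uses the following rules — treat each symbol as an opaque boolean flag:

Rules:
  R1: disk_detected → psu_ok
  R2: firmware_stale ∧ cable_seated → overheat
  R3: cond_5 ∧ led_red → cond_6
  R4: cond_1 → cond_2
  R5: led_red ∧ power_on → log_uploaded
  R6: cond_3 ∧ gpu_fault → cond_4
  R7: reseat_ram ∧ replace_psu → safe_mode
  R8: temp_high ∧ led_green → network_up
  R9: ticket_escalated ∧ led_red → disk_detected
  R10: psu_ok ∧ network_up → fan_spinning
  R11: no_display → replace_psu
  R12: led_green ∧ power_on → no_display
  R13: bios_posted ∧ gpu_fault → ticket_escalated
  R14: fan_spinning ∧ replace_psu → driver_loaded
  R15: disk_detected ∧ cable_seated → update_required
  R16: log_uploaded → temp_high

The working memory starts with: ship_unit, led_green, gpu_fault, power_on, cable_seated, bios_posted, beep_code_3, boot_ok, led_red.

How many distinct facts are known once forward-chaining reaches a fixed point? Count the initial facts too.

20

[1] R5 [led_red ∧ power_on → log_uploaded]; R12 [led_green ∧ power_on → no_display]; R13 [bios_posted ∧ gpu_fault → ticket_escalated]. ⇒ new: log_uploaded, no_display, ticket_escalated.
[2] R9 [ticket_escalated ∧ led_red → disk_detected]; R11 [no_display → replace_psu]; R16 [log_uploaded → temp_high]. ⇒ new: disk_detected, replace_psu, temp_high.
[3] R1 [disk_detected → psu_ok]; R8 [temp_high ∧ led_green → network_up]; R15 [disk_detected ∧ cable_seated → update_required]. ⇒ new: psu_ok, network_up, update_required.
[4] R10 [psu_ok ∧ network_up → fan_spinning]. ⇒ new: fan_spinning.
[5] R14 [fan_spinning ∧ replace_psu → driver_loaded]. ⇒ new: driver_loaded.
Closure: {beep_code_3, bios_posted, boot_ok, cable_seated, disk_detected, driver_loaded, fan_spinning, gpu_fault, led_green, led_red, log_uploaded, network_up, no_display, power_on, psu_ok, replace_psu, ship_unit, temp_high, ticket_escalated, update_required} — 20 facts.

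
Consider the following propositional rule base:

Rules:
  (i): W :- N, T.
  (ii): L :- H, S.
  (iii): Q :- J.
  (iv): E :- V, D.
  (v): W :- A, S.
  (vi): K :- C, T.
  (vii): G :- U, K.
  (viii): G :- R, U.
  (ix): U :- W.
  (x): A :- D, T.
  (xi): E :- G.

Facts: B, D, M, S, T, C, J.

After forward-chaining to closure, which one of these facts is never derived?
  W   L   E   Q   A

L

Round 1 fires (iii), (vi), (x), giving Q, K, A.
Round 2 fires (v), giving W.
Round 3 fires (ix), giving U.
Round 4 fires (vii), giving G.
Round 5 fires (xi), giving E.
Derived: W (round 2), A (round 1), Q (round 1), E (round 5). L never appears in any round.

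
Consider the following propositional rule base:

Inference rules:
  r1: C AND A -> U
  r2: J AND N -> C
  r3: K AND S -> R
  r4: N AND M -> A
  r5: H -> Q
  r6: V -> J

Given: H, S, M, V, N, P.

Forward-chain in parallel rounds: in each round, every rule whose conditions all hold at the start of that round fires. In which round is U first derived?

3

[1] r4 [N AND M -> A]; r5 [H -> Q]; r6 [V -> J]. ⇒ new: A, Q, J.
[2] r2 [J AND N -> C]. ⇒ new: C.
[3] r1 [C AND A -> U]. ⇒ new: U.
U first appears in round 3.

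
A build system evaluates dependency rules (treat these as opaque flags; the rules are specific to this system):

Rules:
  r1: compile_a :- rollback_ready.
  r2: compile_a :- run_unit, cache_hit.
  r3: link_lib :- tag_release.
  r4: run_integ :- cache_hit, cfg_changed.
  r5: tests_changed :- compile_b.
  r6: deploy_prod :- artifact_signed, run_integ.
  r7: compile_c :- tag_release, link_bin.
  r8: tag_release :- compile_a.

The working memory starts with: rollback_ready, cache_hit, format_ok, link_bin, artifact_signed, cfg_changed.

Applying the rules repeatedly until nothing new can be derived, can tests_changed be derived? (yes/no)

Round 1: r1 [compile_a :- rollback_ready.]; r4 [run_integ :- cache_hit, cfg_changed.]. Adds compile_a, run_integ.
Round 2: r6 [deploy_prod :- artifact_signed, run_integ.]; r8 [tag_release :- compile_a.]. Adds deploy_prod, tag_release.
Round 3: r3 [link_lib :- tag_release.]; r7 [compile_c :- tag_release, link_bin.]. Adds link_lib, compile_c.
Fixed point reached. tests_changed is concluded only by r5; r5 needs compile_b (never derived).

no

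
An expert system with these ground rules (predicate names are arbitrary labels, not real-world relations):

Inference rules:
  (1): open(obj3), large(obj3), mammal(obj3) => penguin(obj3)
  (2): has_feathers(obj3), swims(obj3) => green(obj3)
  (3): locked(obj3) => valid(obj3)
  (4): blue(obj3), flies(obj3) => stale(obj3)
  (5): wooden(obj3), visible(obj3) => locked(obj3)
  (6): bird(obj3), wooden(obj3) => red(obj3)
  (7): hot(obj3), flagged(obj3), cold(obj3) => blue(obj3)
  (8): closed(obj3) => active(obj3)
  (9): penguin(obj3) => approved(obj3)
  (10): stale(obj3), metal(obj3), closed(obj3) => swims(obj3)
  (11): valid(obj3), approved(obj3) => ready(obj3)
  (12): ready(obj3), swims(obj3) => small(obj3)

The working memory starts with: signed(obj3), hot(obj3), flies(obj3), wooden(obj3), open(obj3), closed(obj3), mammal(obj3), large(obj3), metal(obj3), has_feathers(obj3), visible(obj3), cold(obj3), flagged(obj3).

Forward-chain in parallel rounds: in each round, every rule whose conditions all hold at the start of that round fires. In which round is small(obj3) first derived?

[1] (1) [open(obj3), large(obj3), mammal(obj3) => penguin(obj3)]; (5) [wooden(obj3), visible(obj3) => locked(obj3)]; (7) [hot(obj3), flagged(obj3), cold(obj3) => blue(obj3)]; (8) [closed(obj3) => active(obj3)]. ⇒ new: penguin(obj3), locked(obj3), blue(obj3), active(obj3).
[2] (3) [locked(obj3) => valid(obj3)]; (4) [blue(obj3), flies(obj3) => stale(obj3)]; (9) [penguin(obj3) => approved(obj3)]. ⇒ new: valid(obj3), stale(obj3), approved(obj3).
[3] (10) [stale(obj3), metal(obj3), closed(obj3) => swims(obj3)]; (11) [valid(obj3), approved(obj3) => ready(obj3)]. ⇒ new: swims(obj3), ready(obj3).
[4] (2) [has_feathers(obj3), swims(obj3) => green(obj3)]; (12) [ready(obj3), swims(obj3) => small(obj3)]. ⇒ new: green(obj3), small(obj3).
small(obj3) first appears in round 4.

4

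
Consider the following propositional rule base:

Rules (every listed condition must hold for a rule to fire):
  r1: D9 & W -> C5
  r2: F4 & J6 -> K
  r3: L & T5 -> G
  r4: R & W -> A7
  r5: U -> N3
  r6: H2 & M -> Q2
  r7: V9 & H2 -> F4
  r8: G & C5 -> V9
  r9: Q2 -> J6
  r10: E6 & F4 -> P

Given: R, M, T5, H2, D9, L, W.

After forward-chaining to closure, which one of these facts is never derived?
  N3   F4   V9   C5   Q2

N3

[1] r1 [D9 & W -> C5]; r3 [L & T5 -> G]; r4 [R & W -> A7]; r6 [H2 & M -> Q2]. ⇒ new: C5, G, A7, Q2.
[2] r8 [G & C5 -> V9]; r9 [Q2 -> J6]. ⇒ new: V9, J6.
[3] r7 [V9 & H2 -> F4]. ⇒ new: F4.
[4] r2 [F4 & J6 -> K]. ⇒ new: K.
Derived: F4 (round 3), Q2 (round 1), V9 (round 2), C5 (round 1). N3 never appears in any round.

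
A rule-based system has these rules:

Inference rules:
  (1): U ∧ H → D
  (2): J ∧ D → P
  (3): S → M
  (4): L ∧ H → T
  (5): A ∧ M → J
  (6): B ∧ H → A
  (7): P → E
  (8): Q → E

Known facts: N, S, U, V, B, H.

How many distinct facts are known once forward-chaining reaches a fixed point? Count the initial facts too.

12

Round 1: (1) [U ∧ H → D]; (3) [S → M]; (6) [B ∧ H → A]. Adds D, M, A.
Round 2: (5) [A ∧ M → J]. Adds J.
Round 3: (2) [J ∧ D → P]. Adds P.
Round 4: (7) [P → E]. Adds E.
Closure: {A, B, D, E, H, J, M, N, P, S, U, V} — 12 facts.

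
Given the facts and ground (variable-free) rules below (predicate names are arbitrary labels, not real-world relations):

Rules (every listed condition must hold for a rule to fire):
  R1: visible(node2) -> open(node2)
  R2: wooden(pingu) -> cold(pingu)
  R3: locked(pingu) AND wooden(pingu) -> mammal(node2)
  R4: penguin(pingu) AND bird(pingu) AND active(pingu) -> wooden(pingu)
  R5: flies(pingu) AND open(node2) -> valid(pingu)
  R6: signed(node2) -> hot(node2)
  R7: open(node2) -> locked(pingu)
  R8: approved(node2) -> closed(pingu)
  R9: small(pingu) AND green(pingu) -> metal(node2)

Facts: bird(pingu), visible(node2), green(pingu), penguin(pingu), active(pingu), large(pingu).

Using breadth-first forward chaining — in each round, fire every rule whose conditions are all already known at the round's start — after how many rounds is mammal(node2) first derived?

3

Round 1 fires R1, R4, giving open(node2), wooden(pingu).
Round 2 fires R2, R7, giving cold(pingu), locked(pingu).
Round 3 fires R3, giving mammal(node2).
mammal(node2) first appears in round 3.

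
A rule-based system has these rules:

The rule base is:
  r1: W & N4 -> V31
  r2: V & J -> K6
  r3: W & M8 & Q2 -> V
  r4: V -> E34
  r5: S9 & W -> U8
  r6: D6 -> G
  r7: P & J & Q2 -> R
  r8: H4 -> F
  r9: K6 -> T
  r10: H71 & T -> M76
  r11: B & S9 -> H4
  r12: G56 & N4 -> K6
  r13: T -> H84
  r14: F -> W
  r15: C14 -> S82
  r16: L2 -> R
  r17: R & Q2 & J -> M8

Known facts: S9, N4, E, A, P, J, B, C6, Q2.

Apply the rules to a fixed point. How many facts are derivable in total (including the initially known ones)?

Round 1 fires r7, r11, giving R, H4.
Round 2 fires r8, r17, giving F, M8.
Round 3 fires r14, giving W.
Round 4 fires r1, r3, r5, giving V31, V, U8.
Round 5 fires r2, r4, giving K6, E34.
Round 6 fires r9, giving T.
Round 7 fires r13, giving H84.
Closure: {A, B, C6, E, E34, F, H4, H84, J, K6, M8, N4, P, Q2, R, S9, T, U8, V, V31, W} — 21 facts.

21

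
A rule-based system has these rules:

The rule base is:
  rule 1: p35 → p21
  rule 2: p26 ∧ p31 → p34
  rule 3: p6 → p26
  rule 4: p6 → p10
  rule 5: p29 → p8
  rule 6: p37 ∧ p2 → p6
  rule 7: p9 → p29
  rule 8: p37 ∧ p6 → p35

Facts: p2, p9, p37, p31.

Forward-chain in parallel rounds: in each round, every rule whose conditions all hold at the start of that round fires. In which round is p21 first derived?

3

Round 1: rule 6 [p37 ∧ p2 → p6]; rule 7 [p9 → p29]. New: p6, p29.
Round 2: rule 3 [p6 → p26]; rule 4 [p6 → p10]; rule 5 [p29 → p8]; rule 8 [p37 ∧ p6 → p35]. New: p26, p10, p8, p35.
Round 3: rule 1 [p35 → p21]; rule 2 [p26 ∧ p31 → p34]. New: p21, p34.
p21 first appears in round 3.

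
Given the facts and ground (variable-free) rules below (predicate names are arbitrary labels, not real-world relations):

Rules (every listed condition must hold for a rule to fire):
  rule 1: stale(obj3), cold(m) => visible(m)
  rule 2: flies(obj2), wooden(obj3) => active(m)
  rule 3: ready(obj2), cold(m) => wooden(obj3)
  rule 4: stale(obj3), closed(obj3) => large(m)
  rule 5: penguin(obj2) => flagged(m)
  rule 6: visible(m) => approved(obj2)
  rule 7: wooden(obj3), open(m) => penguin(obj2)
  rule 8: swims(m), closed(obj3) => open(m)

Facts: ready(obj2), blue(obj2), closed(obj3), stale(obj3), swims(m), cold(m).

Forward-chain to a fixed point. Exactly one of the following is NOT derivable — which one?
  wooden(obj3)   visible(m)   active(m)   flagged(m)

Round 1 fires rule 1, rule 3, rule 4, rule 8, giving visible(m), wooden(obj3), large(m), open(m).
Round 2 fires rule 6, rule 7, giving approved(obj2), penguin(obj2).
Round 3 fires rule 5, giving flagged(m).
Derived: wooden(obj3) (round 1), flagged(m) (round 3), visible(m) (round 1). active(m) never appears in any round.

active(m)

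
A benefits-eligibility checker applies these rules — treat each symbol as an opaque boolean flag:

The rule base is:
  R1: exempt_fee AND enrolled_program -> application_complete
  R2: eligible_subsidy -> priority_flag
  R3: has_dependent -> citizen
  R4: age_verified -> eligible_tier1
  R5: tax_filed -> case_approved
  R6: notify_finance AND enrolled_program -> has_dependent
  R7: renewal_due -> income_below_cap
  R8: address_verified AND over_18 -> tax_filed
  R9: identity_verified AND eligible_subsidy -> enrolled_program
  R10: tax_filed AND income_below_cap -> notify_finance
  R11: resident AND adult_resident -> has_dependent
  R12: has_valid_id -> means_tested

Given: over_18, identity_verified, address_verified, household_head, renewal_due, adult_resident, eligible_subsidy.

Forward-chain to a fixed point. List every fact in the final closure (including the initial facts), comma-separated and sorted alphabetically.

address_verified, adult_resident, case_approved, citizen, eligible_subsidy, enrolled_program, has_dependent, household_head, identity_verified, income_below_cap, notify_finance, over_18, priority_flag, renewal_due, tax_filed

Round 1: R2 [eligible_subsidy -> priority_flag]; R7 [renewal_due -> income_below_cap]; R8 [address_verified AND over_18 -> tax_filed]; R9 [identity_verified AND eligible_subsidy -> enrolled_program]. New: priority_flag, income_below_cap, tax_filed, enrolled_program.
Round 2: R5 [tax_filed -> case_approved]; R10 [tax_filed AND income_below_cap -> notify_finance]. New: case_approved, notify_finance.
Round 3: R6 [notify_finance AND enrolled_program -> has_dependent]. New: has_dependent.
Round 4: R3 [has_dependent -> citizen]. New: citizen.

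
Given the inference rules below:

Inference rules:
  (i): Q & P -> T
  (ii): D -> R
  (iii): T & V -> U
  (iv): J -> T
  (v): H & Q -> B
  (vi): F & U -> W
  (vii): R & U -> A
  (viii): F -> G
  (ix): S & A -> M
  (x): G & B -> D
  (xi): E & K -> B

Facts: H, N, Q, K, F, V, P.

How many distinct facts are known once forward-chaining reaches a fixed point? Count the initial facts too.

Round 1 — (i), (v), (viii), derive T, B, G.
Round 2 — (iii), (x), derive U, D.
Round 3 — (ii), (vi), derive R, W.
Round 4 — (vii), derive A.
Closure: {A, B, D, F, G, H, K, N, P, Q, R, T, U, V, W} — 15 facts.

15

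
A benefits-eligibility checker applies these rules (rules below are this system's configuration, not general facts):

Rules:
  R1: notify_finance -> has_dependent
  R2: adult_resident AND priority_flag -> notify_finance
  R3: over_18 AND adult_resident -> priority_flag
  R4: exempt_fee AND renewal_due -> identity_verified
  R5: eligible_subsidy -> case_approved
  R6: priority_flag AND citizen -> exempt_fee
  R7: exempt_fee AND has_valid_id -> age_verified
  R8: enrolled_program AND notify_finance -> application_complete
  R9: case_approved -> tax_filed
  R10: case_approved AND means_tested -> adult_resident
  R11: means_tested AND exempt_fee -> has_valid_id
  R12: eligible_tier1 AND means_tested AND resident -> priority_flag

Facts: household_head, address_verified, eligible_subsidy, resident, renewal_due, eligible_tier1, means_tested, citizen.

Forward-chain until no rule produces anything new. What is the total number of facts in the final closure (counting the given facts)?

Round 1: R5 [eligible_subsidy -> case_approved]; R12 [eligible_tier1 AND means_tested AND resident -> priority_flag]. Adds case_approved, priority_flag.
Round 2: R6 [priority_flag AND citizen -> exempt_fee]; R9 [case_approved -> tax_filed]; R10 [case_approved AND means_tested -> adult_resident]. Adds exempt_fee, tax_filed, adult_resident.
Round 3: R2 [adult_resident AND priority_flag -> notify_finance]; R4 [exempt_fee AND renewal_due -> identity_verified]; R11 [means_tested AND exempt_fee -> has_valid_id]. Adds notify_finance, identity_verified, has_valid_id.
Round 4: R1 [notify_finance -> has_dependent]; R7 [exempt_fee AND has_valid_id -> age_verified]. Adds has_dependent, age_verified.
Closure: {address_verified, adult_resident, age_verified, case_approved, citizen, eligible_subsidy, eligible_tier1, exempt_fee, has_dependent, has_valid_id, household_head, identity_verified, means_tested, notify_finance, priority_flag, renewal_due, resident, tax_filed} — 18 facts.

18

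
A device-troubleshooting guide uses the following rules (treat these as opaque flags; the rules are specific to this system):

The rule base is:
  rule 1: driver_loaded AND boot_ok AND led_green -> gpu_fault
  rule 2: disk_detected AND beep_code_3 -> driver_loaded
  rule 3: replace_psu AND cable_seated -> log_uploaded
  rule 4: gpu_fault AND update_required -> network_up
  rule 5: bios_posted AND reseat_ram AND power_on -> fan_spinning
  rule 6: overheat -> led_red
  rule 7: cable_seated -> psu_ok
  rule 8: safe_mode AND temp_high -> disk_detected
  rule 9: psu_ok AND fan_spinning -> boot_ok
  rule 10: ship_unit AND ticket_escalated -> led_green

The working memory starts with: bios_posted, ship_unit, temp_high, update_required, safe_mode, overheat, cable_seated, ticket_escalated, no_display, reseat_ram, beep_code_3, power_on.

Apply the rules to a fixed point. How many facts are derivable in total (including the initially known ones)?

Round 1: rule 5 [bios_posted AND reseat_ram AND power_on -> fan_spinning]; rule 6 [overheat -> led_red]; rule 7 [cable_seated -> psu_ok]; rule 8 [safe_mode AND temp_high -> disk_detected]; rule 10 [ship_unit AND ticket_escalated -> led_green]. Adds fan_spinning, led_red, psu_ok, disk_detected, led_green.
Round 2: rule 2 [disk_detected AND beep_code_3 -> driver_loaded]; rule 9 [psu_ok AND fan_spinning -> boot_ok]. Adds driver_loaded, boot_ok.
Round 3: rule 1 [driver_loaded AND boot_ok AND led_green -> gpu_fault]. Adds gpu_fault.
Round 4: rule 4 [gpu_fault AND update_required -> network_up]. Adds network_up.
Closure: {beep_code_3, bios_posted, boot_ok, cable_seated, disk_detected, driver_loaded, fan_spinning, gpu_fault, led_green, led_red, network_up, no_display, overheat, power_on, psu_ok, reseat_ram, safe_mode, ship_unit, temp_high, ticket_escalated, update_required} — 21 facts.

21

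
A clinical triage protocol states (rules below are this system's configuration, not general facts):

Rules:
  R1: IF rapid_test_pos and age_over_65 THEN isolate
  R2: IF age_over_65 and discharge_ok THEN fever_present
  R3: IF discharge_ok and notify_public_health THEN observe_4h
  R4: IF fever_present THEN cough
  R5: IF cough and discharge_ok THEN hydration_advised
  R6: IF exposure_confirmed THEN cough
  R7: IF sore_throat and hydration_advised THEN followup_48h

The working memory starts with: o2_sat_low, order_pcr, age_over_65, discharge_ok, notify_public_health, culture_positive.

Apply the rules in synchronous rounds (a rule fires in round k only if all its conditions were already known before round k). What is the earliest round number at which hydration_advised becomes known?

3

Round 1: R2 [IF age_over_65 and discharge_ok THEN fever_present]; R3 [IF discharge_ok and notify_public_health THEN observe_4h]. New: fever_present, observe_4h.
Round 2: R4 [IF fever_present THEN cough]. New: cough.
Round 3: R5 [IF cough and discharge_ok THEN hydration_advised]. New: hydration_advised.
hydration_advised first appears in round 3.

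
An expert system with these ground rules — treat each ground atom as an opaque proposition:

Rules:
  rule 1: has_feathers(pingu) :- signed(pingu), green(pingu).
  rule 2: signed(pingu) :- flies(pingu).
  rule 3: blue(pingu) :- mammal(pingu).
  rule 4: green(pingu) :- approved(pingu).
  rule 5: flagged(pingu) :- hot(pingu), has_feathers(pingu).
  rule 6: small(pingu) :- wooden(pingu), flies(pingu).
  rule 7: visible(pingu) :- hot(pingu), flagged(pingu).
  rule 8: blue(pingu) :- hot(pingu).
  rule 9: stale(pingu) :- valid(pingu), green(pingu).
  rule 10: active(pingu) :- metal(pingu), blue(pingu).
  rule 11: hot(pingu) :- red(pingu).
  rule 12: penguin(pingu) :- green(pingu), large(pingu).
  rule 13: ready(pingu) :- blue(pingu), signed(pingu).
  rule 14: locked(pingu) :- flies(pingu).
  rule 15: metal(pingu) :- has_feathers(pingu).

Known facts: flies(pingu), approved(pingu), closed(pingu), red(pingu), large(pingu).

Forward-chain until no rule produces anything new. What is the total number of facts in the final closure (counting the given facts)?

17

Round 1 fires rule 2, rule 4, rule 11, rule 14, giving signed(pingu), green(pingu), hot(pingu), locked(pingu).
Round 2 fires rule 1, rule 8, rule 12, giving has_feathers(pingu), blue(pingu), penguin(pingu).
Round 3 fires rule 5, rule 13, rule 15, giving flagged(pingu), ready(pingu), metal(pingu).
Round 4 fires rule 7, rule 10, giving visible(pingu), active(pingu).
Closure: {active(pingu), approved(pingu), blue(pingu), closed(pingu), flagged(pingu), flies(pingu), green(pingu), has_feathers(pingu), hot(pingu), large(pingu), locked(pingu), metal(pingu), penguin(pingu), ready(pingu), red(pingu), signed(pingu), visible(pingu)} — 17 facts.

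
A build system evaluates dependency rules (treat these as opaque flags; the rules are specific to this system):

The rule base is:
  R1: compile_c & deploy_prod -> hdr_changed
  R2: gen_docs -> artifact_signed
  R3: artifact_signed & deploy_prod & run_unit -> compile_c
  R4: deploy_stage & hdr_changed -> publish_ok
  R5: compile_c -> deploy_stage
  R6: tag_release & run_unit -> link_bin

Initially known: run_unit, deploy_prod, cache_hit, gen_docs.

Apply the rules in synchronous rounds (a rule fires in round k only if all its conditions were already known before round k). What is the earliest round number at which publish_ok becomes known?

4

Round 1: R2 [gen_docs -> artifact_signed]. New: artifact_signed.
Round 2: R3 [artifact_signed & deploy_prod & run_unit -> compile_c]. New: compile_c.
Round 3: R1 [compile_c & deploy_prod -> hdr_changed]; R5 [compile_c -> deploy_stage]. New: hdr_changed, deploy_stage.
Round 4: R4 [deploy_stage & hdr_changed -> publish_ok]. New: publish_ok.
publish_ok first appears in round 4.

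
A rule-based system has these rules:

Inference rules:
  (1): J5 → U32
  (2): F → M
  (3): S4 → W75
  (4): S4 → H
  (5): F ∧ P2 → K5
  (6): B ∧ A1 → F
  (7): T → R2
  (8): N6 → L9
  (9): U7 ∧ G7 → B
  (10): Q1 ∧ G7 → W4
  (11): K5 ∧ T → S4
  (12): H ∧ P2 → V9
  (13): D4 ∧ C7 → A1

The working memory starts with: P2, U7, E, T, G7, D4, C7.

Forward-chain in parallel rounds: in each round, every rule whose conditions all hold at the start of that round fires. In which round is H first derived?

5

Round 1: (7) [T → R2]; (9) [U7 ∧ G7 → B]; (13) [D4 ∧ C7 → A1]. Adds R2, B, A1.
Round 2: (6) [B ∧ A1 → F]. Adds F.
Round 3: (2) [F → M]; (5) [F ∧ P2 → K5]. Adds M, K5.
Round 4: (11) [K5 ∧ T → S4]. Adds S4.
Round 5: (3) [S4 → W75]; (4) [S4 → H]. Adds W75, H.
H first appears in round 5.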